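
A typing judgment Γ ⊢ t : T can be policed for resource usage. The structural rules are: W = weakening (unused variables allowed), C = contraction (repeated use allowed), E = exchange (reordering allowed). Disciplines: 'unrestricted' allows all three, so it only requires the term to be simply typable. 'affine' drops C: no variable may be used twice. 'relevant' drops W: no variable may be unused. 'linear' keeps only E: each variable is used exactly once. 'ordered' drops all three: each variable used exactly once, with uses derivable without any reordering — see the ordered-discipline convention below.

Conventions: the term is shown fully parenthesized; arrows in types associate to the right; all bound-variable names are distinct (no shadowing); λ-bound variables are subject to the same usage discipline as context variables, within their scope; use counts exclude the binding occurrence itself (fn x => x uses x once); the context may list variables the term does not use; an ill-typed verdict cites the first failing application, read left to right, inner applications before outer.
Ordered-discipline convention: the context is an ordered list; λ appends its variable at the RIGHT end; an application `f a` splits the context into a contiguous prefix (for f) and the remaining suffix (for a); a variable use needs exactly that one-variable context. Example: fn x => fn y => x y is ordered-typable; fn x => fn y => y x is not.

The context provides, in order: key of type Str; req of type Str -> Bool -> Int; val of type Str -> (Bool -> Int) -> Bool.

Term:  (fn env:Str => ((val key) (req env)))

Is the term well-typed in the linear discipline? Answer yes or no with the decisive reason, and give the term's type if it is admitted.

yes — key, req, val, env: one use apiece; term : Str -> Bool
counts: key ×1, req ×1, val ×1, env (λ-bound) ×1
use order (left to right): val, key, req, env
typing: the term checks, with type Str -> Bool
all disciplines: ordered ✗ | linear ✓ | affine ✓ | relevant ✓ | unrestricted ✓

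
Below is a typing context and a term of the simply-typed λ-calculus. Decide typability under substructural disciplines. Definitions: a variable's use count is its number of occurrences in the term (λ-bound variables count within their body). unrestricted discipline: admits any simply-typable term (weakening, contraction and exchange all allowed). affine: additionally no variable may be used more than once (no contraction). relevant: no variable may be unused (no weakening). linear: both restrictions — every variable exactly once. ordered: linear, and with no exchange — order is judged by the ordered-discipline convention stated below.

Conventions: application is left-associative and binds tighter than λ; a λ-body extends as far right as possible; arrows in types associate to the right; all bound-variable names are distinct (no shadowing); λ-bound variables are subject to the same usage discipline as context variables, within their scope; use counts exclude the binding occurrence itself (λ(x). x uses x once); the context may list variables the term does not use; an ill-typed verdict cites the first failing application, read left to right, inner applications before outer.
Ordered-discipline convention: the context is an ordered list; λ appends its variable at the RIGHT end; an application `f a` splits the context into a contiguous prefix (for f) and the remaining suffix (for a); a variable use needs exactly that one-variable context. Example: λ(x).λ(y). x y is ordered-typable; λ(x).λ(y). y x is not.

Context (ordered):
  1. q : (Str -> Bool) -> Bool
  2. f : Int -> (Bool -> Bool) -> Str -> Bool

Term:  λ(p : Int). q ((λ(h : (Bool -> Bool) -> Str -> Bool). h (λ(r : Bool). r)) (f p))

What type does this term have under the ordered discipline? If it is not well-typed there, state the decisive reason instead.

term : Int -> Bool
variable uses: q: 1, f: 1, p [bound]: 1, h [bound]: 1, r [bound]: 1
use order (left to right): q, h, r, f, p
typing: the term checks, with type Int -> Bool
all disciplines: ordered ✓, linear ✓, affine ✓, relevant ✓, unrestricted ✓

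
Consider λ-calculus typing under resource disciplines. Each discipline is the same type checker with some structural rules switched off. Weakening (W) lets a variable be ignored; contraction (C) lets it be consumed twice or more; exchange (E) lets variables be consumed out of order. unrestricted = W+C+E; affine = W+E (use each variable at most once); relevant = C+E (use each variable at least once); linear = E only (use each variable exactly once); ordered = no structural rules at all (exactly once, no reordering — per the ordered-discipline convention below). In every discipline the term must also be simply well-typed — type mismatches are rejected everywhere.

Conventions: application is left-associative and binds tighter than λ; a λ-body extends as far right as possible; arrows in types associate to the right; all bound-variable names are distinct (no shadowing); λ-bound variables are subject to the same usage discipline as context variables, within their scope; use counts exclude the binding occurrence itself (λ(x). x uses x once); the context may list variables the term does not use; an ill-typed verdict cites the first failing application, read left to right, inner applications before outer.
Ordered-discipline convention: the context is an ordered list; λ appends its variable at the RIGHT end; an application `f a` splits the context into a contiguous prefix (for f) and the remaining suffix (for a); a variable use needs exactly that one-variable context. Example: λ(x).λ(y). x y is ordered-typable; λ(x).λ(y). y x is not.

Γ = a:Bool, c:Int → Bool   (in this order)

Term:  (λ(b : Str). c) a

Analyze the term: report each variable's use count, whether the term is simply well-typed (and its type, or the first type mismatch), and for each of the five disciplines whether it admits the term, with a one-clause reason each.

use counts: a: 1, c: 1, b [bound]: 0
left-to-right use order: c, a
typing: ill-typed: a function awaiting Str gets Bool
ordered ✗ (the type mismatch rejects it)
linear ✗ (not simply typable)
affine ✗ (fails simple typing)
relevant ✗ (a type mismatch blocks all five)
unrestricted ✗ (the type mismatch rejects it)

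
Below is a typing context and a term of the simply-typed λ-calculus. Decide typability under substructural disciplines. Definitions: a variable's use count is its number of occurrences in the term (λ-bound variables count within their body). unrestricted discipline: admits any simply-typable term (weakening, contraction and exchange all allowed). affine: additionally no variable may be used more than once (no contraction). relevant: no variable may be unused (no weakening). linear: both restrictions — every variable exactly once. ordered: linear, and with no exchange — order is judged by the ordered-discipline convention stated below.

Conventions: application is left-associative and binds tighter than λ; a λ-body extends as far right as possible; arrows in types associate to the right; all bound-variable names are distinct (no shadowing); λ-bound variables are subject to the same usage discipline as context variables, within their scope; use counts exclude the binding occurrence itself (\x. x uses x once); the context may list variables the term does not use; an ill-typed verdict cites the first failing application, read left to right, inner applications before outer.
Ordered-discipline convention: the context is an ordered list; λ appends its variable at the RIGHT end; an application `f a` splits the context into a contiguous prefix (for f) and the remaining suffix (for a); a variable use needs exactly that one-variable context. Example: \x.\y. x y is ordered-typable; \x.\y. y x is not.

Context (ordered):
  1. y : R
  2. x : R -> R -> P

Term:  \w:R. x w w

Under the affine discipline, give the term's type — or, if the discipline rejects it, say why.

not well-typed under affine — uses contraction: w ×2
usage: y ×0; x ×1; w (λ-bound) ×2
left-to-right use order: x, w, w
typing: ✓ — R -> P
summary: ordered ✗ | linear ✗ | affine ✗ | relevant ✗ | unrestricted ✓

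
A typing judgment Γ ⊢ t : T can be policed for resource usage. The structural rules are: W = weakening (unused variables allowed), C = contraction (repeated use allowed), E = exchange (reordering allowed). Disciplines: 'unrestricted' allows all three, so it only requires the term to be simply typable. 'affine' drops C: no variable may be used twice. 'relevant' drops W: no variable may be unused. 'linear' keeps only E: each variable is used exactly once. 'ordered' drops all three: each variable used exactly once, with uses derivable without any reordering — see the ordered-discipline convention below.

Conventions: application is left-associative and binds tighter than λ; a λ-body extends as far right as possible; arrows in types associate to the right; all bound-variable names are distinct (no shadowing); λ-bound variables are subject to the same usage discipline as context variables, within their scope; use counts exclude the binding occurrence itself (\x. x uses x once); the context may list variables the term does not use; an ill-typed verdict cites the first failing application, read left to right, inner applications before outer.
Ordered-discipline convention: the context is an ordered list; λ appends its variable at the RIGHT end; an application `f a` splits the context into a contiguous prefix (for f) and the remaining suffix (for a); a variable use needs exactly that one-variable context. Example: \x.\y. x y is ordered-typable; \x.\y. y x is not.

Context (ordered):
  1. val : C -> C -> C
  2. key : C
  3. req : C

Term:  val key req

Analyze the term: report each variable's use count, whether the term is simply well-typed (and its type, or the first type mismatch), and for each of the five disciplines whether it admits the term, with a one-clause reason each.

counts: val: 1; key: 1; req: 1
uses in reading order: val, key, req
typing: ✓ — C
ordered: ✓, single-use (val, key, req), ordered derivation ok
linear: ✓, exactly-once usage across val, key, req
affine: ✓, val, key, req: no repeats, contraction unneeded
relevant: ✓, val, key, req: all used, weakening unneeded
unrestricted: ✓, simply typable at C; W, C, E all held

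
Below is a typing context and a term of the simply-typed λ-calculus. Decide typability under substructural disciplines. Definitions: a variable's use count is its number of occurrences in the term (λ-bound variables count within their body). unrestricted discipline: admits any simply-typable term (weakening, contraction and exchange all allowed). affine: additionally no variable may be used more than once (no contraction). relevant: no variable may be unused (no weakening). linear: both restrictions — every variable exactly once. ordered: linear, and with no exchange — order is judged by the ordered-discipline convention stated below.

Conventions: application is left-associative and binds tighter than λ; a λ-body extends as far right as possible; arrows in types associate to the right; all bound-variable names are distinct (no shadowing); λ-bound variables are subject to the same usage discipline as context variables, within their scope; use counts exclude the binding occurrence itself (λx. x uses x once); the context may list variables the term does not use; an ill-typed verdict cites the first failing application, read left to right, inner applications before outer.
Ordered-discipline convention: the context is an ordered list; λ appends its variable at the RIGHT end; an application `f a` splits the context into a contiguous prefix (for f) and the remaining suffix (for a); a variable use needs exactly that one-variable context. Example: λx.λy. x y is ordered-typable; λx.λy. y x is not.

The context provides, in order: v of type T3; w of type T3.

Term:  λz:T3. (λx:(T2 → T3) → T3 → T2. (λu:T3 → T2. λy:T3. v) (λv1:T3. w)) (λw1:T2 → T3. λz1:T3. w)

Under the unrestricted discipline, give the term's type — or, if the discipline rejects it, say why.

not well-typed under unrestricted — fails simple typing
counts: v: 1; w: 2; z [bound]: 0; x [bound]: 0; u [bound]: 0; y [bound]: 0; v1 [bound]: 0; w1 [bound]: 0; z1 [bound]: 0
order of uses: v, w, w
typing: ill-typed: an argument T3 → T3 mismatches the expected T3 → T2
all disciplines: ordered ✗; linear ✗; affine ✗; relevant ✗; unrestricted ✗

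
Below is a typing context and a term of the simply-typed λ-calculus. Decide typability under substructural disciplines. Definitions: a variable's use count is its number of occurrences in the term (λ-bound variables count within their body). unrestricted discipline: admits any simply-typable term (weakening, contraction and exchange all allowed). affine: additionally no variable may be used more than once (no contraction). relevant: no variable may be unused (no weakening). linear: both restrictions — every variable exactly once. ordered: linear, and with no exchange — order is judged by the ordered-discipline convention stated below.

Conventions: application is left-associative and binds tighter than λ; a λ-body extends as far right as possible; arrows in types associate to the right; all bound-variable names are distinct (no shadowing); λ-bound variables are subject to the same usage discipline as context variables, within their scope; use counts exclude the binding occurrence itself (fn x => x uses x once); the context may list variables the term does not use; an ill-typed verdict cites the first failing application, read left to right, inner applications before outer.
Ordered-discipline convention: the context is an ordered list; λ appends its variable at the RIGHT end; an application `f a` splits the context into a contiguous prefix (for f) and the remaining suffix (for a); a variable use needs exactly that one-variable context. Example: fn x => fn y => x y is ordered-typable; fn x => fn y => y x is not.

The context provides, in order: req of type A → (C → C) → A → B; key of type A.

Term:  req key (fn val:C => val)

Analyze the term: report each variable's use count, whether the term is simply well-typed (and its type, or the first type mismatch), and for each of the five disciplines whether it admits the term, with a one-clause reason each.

variable uses: req ×1, key ×1, val (λ-bound) ×1
uses in reading order: req, key, val
typing: well-typed at A → B
ordered: ✓, single-use (req, key, val), ordered derivation ok
linear: ✓, single use per variable (req, key, val)
affine: ✓, req, key, val: no repeats, contraction unneeded
relevant: ✓, every one of req, key, val appears
unrestricted: ✓, typability at A → B is all that's needed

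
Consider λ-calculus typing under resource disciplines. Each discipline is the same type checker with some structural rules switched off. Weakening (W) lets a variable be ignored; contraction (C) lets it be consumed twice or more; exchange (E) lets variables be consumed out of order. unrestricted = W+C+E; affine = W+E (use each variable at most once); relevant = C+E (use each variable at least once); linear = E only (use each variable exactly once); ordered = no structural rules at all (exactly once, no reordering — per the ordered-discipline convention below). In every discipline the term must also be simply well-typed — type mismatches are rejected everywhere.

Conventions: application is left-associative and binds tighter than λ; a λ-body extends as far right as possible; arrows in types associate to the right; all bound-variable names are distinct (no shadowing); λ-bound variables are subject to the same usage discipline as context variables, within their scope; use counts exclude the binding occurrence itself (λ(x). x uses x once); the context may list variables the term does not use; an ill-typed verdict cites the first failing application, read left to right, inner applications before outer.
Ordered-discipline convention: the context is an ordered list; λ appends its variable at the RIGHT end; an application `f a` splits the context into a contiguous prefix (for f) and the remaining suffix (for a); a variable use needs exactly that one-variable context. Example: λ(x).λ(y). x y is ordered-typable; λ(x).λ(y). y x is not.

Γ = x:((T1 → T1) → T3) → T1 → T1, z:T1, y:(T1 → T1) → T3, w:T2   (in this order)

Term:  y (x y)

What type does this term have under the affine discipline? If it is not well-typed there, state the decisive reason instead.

not well-typed under affine — uses contraction: y ×2
variable uses: x: 1×, z: 0×, y: 2×, w: 0×
uses in reading order: y, x, y
typing: ✓ — T3
all disciplines: ordered ✗; linear ✗; affine ✗; relevant ✗; unrestricted ✓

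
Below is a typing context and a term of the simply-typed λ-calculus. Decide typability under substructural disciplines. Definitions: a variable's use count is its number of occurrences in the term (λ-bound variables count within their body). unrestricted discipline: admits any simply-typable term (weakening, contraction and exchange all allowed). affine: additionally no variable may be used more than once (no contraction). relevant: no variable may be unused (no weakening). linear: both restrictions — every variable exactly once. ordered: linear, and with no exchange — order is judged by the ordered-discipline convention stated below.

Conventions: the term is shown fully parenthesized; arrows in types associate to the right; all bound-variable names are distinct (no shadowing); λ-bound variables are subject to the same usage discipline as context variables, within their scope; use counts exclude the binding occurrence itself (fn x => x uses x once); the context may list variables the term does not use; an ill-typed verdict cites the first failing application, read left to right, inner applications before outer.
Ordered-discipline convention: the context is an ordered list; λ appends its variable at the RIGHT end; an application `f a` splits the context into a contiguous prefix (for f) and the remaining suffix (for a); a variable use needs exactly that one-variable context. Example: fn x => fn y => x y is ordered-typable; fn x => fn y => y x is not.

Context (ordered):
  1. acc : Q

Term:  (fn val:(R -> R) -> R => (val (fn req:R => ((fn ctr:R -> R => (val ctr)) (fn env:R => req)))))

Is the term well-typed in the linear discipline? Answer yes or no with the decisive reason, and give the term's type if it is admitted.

no — needs contraction — val ×2; unused: acc, env — weakening required
variable uses: acc ×0; val [bound] ×2; req [bound] ×1; ctr [bound] ×1; env [bound] ×0
uses in reading order: val, val, ctr, req
typing: well-typed — term : ((R -> R) -> R) -> R
all disciplines: ordered ✗, linear ✗, affine ✗, relevant ✗, unrestricted ✓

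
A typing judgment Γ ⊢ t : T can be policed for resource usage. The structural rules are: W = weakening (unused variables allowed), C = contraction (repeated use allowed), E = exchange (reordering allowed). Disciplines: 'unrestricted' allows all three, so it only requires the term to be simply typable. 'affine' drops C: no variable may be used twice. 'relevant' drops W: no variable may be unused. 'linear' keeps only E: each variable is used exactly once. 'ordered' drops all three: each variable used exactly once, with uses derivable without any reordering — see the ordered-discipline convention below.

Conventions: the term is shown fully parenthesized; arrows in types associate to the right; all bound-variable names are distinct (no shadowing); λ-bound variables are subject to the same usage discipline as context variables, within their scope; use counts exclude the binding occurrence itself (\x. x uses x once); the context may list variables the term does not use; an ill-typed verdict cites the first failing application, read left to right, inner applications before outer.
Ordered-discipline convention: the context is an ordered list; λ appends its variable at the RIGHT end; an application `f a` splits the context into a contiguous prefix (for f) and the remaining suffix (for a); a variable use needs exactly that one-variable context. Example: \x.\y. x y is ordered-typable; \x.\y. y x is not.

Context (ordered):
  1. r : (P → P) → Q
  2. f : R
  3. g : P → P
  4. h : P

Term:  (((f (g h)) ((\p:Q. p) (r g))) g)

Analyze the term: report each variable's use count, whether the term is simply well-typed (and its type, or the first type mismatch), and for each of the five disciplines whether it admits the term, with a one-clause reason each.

use counts: r=1, f=1, g=3, h=1, p (λ-bound)=1
uses in reading order: f, g, h, p, r, g, g
typing: ill-typed: non-function type R applied to an argument
ordered: ✗, a type mismatch blocks all five
linear: ✗, the type mismatch rejects it
affine: ✗, not simply typable
relevant: ✗, fails simple typing
unrestricted: ✗, a type mismatch blocks all five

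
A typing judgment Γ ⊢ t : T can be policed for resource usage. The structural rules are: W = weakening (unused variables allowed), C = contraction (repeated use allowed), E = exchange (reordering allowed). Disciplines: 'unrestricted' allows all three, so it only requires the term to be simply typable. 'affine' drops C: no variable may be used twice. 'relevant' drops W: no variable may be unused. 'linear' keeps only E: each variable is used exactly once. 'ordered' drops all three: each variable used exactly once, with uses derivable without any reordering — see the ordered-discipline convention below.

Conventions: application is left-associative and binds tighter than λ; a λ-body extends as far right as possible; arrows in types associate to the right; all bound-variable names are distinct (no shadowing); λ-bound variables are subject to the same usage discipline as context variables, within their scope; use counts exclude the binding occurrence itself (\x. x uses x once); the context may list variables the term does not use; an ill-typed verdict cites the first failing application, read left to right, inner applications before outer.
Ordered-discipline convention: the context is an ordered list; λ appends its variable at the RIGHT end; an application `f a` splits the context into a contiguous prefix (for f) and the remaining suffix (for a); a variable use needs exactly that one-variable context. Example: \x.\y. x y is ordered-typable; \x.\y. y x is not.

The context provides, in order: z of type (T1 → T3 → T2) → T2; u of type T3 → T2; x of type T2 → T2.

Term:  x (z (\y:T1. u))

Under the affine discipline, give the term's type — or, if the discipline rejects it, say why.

term : T2
variable uses: z ×1; u ×1; x ×1; y (bound) ×0
order of uses: x, z, u
typing: the term checks, with type T2
all disciplines: ordered ✗ | linear ✗ | affine ✓ | relevant ✗ | unrestricted ✓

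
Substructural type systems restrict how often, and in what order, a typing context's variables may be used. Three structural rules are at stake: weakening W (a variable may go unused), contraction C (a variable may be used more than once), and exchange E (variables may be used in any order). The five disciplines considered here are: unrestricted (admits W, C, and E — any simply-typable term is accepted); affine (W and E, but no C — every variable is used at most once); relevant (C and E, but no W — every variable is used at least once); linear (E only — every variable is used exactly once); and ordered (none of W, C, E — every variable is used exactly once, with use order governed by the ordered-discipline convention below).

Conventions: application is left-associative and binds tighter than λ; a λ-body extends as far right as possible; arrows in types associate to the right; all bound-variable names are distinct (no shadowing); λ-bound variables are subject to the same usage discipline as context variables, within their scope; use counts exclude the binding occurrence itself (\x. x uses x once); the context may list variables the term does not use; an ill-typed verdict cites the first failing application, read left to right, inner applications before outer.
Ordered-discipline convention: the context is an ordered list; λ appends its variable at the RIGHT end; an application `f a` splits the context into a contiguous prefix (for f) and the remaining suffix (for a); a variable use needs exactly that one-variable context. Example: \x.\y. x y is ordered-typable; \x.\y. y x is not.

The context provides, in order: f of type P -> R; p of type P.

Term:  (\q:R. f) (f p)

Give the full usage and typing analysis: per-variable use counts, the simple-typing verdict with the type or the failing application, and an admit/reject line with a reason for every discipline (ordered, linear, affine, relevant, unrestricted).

counts: f: 2; p: 1; q [bound]: 0
uses in reading order: f, f, p
typing: well-typed at P -> R
ordered ✗ (f ×2 used more than once (contraction); q never used (weakening))
linear ✗ (f ×2 used more than once (contraction); q never used (weakening))
affine ✗ (f ×2 used more than once (contraction))
relevant ✗ (q never used (weakening))
unrestricted ✓ (simply typable at P -> R; W, C, E all held)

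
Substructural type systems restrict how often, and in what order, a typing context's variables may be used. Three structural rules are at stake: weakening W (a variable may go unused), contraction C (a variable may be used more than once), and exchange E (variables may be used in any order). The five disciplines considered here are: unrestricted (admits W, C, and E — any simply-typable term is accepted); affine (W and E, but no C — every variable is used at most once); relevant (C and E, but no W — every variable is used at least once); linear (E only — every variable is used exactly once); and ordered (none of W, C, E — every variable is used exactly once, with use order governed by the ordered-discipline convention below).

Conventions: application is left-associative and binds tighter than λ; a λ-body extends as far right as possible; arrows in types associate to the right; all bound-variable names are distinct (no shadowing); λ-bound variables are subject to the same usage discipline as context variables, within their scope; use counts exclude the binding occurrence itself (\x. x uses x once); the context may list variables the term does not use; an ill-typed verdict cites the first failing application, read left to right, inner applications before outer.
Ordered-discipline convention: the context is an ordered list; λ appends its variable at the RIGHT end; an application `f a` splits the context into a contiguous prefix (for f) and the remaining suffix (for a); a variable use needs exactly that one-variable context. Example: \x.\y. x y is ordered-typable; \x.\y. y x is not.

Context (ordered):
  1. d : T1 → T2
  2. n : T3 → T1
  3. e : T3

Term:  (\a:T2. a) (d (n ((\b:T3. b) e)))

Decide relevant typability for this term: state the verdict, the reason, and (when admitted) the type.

yes — none of d, n, e, a, b goes unused; term : T2
counts: d: 1×, n: 1×, e: 1×, a (λ-bound): 1×, b (λ-bound): 1×
order of uses: a, d, n, b, e
typing: ✓ — T2
across the five disciplines: ordered ✓ | linear ✓ | affine ✓ | relevant ✓ | unrestricted ✓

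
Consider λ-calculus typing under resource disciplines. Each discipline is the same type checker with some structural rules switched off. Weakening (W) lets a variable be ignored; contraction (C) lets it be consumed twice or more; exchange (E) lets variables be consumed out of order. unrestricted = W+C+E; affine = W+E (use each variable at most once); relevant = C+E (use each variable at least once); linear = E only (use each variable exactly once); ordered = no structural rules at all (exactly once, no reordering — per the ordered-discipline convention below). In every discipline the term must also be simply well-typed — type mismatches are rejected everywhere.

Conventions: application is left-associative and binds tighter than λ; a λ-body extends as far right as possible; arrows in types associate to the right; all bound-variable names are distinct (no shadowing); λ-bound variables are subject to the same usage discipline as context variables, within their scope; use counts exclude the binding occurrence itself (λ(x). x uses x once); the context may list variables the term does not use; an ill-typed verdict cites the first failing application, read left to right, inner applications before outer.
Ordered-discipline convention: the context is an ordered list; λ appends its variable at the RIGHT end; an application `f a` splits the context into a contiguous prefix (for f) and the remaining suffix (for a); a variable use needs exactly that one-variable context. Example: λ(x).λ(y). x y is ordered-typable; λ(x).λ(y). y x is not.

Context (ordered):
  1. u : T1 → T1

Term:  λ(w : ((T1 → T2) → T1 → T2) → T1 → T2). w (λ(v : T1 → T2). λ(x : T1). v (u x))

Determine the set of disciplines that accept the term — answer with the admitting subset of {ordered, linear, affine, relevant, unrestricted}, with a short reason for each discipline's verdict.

accepted by: linear, affine, relevant, unrestricted
variable uses: u: 1, w [bound]: 1, v [bound]: 1, x [bound]: 1
use order (left to right): w, v, u, x
typing: well-typed — term : (((T1 → T2) → T1 → T2) → T1 → T2) → T1 → T2
ordered: ✗, needs exchange: uses follow w, v, u, x
linear: ✓, u, w, v, x: one use apiece
affine: ✓, u, w, v, x: no repeats, contraction unneeded
relevant: ✓, every one of u, w, v, x appears
unrestricted: ✓, simply typable at (((T1 → T2) → T1 → T2) → T1 → T2) → T1 → T2; W, C, E all held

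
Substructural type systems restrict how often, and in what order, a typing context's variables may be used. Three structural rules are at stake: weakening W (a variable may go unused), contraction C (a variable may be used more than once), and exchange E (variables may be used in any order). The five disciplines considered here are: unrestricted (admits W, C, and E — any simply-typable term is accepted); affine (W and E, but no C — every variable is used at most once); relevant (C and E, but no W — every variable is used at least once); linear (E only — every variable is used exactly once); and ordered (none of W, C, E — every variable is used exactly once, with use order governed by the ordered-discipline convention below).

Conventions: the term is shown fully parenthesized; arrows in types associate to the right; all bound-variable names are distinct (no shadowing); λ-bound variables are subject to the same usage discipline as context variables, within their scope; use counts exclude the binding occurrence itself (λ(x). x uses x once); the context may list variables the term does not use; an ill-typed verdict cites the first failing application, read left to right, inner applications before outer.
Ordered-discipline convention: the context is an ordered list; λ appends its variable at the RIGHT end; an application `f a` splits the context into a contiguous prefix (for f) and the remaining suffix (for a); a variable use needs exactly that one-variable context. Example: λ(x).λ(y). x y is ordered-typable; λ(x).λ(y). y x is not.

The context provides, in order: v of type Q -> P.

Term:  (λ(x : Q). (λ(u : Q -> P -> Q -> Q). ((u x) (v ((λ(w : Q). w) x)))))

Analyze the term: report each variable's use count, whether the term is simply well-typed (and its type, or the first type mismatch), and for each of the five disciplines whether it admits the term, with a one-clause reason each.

variable uses: v: 1, x [bound]: 2, u [bound]: 1, w [bound]: 1
left-to-right use order: u, x, v, w, x
typing: the term checks, with type Q -> (Q -> P -> Q -> Q) -> Q -> Q
ordered ✗ (needs contraction — x ×2)
linear ✗ (needs contraction — x ×2)
affine ✗ (needs contraction — x ×2)
relevant ✓ (at least one use each (v, x, u, w))
unrestricted ✓ (type-checks (Q -> (Q -> P -> Q -> Q) -> Q -> Q) and nothing is barred)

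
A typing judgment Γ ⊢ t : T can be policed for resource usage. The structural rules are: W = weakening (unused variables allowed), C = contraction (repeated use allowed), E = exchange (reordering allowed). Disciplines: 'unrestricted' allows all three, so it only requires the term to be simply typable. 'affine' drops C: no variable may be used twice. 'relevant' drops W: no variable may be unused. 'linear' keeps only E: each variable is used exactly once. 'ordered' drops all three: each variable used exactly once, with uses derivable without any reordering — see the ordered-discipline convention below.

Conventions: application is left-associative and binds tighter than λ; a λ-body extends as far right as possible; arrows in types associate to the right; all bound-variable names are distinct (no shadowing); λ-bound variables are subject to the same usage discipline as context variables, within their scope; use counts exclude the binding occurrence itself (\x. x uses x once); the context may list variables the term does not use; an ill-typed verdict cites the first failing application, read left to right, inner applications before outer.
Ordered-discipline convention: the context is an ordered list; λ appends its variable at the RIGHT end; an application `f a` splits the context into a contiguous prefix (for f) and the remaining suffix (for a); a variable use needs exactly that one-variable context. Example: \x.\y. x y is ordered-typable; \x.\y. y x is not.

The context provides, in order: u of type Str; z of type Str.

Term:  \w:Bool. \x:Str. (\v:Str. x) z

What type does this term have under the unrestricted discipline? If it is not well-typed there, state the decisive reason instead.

term : Bool → Str → Str
usage: u: 0×, z: 1×, w (λ-bound): 0×, x (λ-bound): 1×, v (λ-bound): 0×
use order (left to right): x, z
typing: well-typed at Bool → Str → Str
across the five disciplines: ordered ✗, linear ✗, affine ✓, relevant ✗, unrestricted ✓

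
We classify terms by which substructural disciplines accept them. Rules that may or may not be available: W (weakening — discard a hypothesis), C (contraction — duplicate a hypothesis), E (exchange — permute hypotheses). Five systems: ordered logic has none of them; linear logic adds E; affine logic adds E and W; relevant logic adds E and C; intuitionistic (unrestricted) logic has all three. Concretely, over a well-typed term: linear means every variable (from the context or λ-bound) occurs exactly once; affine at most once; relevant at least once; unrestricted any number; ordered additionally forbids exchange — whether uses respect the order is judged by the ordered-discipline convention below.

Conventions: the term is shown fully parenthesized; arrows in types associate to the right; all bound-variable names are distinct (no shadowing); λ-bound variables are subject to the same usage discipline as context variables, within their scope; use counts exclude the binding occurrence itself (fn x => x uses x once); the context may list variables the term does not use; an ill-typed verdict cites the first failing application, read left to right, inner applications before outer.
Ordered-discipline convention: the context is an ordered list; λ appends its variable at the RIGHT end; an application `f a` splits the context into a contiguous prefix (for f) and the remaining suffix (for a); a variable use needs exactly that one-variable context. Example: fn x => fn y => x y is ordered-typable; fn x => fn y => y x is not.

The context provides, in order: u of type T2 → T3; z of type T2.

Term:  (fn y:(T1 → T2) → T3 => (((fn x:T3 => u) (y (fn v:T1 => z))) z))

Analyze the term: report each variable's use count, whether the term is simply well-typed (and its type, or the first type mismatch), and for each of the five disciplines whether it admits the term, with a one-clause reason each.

counts: u=1; z=2; y [bound]=1; x [bound]=0; v [bound]=0
left-to-right use order: u, y, z, z
typing: ✓ — ((T1 → T2) → T3) → T3
ordered: ✗, repeated use of z ×2; needs weakening: x, v unused
linear: ✗, repeated use of z ×2; needs weakening: x, v unused
affine: ✗, repeated use of z ×2
relevant: ✗, needs weakening: x, v unused
unrestricted: ✓, well-typed at ((T1 → T2) → T3) → T3; no restrictions here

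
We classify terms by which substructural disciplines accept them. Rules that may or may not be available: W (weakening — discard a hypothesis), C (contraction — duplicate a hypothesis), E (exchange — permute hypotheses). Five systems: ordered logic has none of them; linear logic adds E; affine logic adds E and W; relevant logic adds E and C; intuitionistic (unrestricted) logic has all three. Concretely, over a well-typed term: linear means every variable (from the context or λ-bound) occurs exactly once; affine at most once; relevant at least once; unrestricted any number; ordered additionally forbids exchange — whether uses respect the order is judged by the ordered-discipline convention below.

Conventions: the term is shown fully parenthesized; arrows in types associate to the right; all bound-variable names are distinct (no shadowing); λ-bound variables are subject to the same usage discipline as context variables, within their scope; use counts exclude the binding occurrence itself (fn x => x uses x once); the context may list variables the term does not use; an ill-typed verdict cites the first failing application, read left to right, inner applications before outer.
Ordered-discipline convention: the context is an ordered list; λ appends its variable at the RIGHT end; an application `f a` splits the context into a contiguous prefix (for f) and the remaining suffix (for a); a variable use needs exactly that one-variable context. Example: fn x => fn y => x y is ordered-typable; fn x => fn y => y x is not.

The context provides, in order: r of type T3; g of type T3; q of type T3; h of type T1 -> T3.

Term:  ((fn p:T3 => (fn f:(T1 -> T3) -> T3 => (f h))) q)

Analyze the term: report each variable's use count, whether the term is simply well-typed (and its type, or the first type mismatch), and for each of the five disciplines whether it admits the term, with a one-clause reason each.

counts: r ×0; g ×0; q ×1; h ×1; p (bound) ×0; f (bound) ×1
use order (left to right): f, h, q
typing: the term checks, with type ((T1 -> T3) -> T3) -> T3
ordered: ✗, unused: r, g, p — weakening required
linear: ✗, unused: r, g, p — weakening required
affine: ✓, none of r, g, q, h, p, f used more than once
relevant: ✗, unused: r, g, p — weakening required
unrestricted: ✓, simply typable at ((T1 -> T3) -> T3) -> T3; W, C, E all held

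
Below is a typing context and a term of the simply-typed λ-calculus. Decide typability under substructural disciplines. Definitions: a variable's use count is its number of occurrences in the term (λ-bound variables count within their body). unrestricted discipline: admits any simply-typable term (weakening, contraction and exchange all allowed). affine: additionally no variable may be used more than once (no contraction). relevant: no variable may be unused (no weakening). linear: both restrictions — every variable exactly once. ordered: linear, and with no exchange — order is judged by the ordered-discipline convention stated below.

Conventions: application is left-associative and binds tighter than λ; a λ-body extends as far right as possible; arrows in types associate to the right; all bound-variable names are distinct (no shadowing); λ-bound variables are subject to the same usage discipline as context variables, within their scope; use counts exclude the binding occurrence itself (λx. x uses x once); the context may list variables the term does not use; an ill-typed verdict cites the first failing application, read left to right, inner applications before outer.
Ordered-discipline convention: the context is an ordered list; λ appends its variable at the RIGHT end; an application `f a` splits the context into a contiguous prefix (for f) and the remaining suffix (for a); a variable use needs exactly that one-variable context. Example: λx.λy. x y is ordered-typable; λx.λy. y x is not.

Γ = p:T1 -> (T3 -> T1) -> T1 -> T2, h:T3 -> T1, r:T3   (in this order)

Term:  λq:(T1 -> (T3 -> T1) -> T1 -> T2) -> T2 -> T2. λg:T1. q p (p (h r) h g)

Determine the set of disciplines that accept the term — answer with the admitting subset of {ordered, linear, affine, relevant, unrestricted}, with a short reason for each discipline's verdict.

admitting disciplines: relevant, unrestricted
counts: p: 2; h: 2; r: 1; q (bound): 1; g (bound): 1
order of uses: q, p, p, h, r, h, g
typing: well-typed at ((T1 -> (T3 -> T1) -> T1 -> T2) -> T2 -> T2) -> T1 -> T2
ordered: ✗, needs contraction — p ×2, h ×2
linear: ✗, needs contraction — p ×2, h ×2
affine: ✗, needs contraction — p ×2, h ×2
relevant: ✓, none of p, h, r, q, g goes unused
unrestricted: ✓, typability at ((T1 -> (T3 -> T1) -> T1 -> T2) -> T2 -> T2) -> T1 -> T2 is all that's needed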